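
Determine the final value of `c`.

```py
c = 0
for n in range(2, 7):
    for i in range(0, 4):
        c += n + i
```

110

n=2,i=0: c = 0+2 = 2
n=2,i=1: c = 2+3 = 5
n=2,i=2: c = 5+4 = 9
n=2,i=3: c = 9+5 = 14
n=3,i=0: c = 14+3 = 17
n=3,i=1: c = 17+4 = 21
n=3,i=2: c = 21+5 = 26
n=3,i=3: c = 26+6 = 32
n=4,i=0: c = 32+4 = 36
n=4,i=1: c = 36+5 = 41
n=4,i=2: c = 41+6 = 47
n=4,i=3: c = 47+7 = 54
n=5,i=0: c = 54+5 = 59
n=5,i=1: c = 59+6 = 65
n=5,i=2: c = 65+7 = 72
n=5,i=3: c = 72+8 = 80
n=6,i=0: c = 80+6 = 86
n=6,i=1: c = 86+7 = 93
n=6,i=2: c = 93+8 = 101
n=6,i=3: c = 101+9 = 110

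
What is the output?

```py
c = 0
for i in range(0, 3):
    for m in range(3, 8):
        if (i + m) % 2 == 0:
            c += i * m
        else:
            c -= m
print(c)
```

-5

i=0,m=3: odd sum, c = 0-3 = -3
i=0,m=4: even sum, c = (-3)+0 = -3
i=0,m=5: odd sum, c = (-3)-5 = -8
i=0,m=6: even sum, c = (-8)+0 = -8
i=0,m=7: odd sum, c = (-8)-7 = -15
i=1,m=3: even sum, c = (-15)+3 = -12
i=1,m=4: odd sum, c = (-12)-4 = -16
i=1,m=5: even sum, c = (-16)+5 = -11
i=1,m=6: odd sum, c = (-11)-6 = -17
i=1,m=7: even sum, c = (-17)+7 = -10
i=2,m=3: odd sum, c = (-10)-3 = -13
i=2,m=4: even sum, c = (-13)+8 = -5
i=2,m=5: odd sum, c = (-5)-5 = -10
i=2,m=6: even sum, c = (-10)+12 = 2
i=2,m=7: odd sum, c = 2-7 = -5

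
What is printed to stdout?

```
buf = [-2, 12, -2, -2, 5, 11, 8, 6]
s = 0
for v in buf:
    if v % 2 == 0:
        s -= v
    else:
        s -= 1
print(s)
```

-22

v=-2: even, s = 0-(-2) = 2
v=12: even, s = 2-12 = -10
v=-2: even, s = (-10)-(-2) = -8
v=-2: even, s = (-8)-(-2) = -6
v=5: not even, s = (-6)-1 = -7
v=11: not even, s = (-7)-1 = -8
v=8: even, s = (-8)-8 = -16
v=6: even, s = (-16)-6 = -22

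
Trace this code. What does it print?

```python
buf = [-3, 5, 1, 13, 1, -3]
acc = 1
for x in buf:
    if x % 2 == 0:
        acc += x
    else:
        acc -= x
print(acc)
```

x=-3: not even, acc = 1-(-3) = 4
x=5: not even, acc = 4-5 = -1
x=1: not even, acc = (-1)-1 = -2
x=13: not even, acc = (-2)-13 = -15
x=1: not even, acc = (-15)-1 = -16
x=-3: not even, acc = (-16)-(-3) = -13

-13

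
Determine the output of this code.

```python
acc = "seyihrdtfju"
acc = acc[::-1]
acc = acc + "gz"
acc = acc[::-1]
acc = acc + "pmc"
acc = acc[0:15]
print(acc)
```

reverse → 'ujftdrhiyes'
+ 'gz' → 'ujftdrhiyesgz'
reverse → 'zgseyihrdtfju'
+ 'pmc' → 'zgseyihrdtfjupmc'
slice [0:15] → 'zgseyihrdtfjupm'

zgseyihrdtfjupm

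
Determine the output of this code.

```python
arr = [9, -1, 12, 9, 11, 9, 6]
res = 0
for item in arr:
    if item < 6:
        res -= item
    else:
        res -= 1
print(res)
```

item=9: not <6, res = 0-1 = -1
item=-1: <6, res = (-1)-(-1) = 0
item=12: not <6, res = 0-1 = -1
item=9: not <6, res = (-1)-1 = -2
item=11: not <6, res = (-2)-1 = -3
item=9: not <6, res = (-3)-1 = -4
item=6: not <6, res = (-4)-1 = -5

-5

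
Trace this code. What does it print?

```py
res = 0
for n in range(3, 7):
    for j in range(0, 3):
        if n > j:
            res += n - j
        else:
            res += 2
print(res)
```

n=3,j=0: 3>0, res = 0+3 = 3
n=3,j=1: 3>1, res = 3+2 = 5
n=3,j=2: 3>2, res = 5+1 = 6
n=4,j=0: 4>0, res = 6+4 = 10
n=4,j=1: 4>1, res = 10+3 = 13
n=4,j=2: 4>2, res = 13+2 = 15
n=5,j=0: 5>0, res = 15+5 = 20
n=5,j=1: 5>1, res = 20+4 = 24
n=5,j=2: 5>2, res = 24+3 = 27
n=6,j=0: 6>0, res = 27+6 = 33
n=6,j=1: 6>1, res = 33+5 = 38
n=6,j=2: 6>2, res = 38+4 = 42

42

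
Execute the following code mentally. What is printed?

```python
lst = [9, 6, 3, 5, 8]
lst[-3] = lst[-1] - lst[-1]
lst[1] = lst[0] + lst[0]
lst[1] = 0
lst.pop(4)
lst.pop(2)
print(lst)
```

lst[-3] = lst[-1]-lst[-1] = 8-8 = 0 → [9, 6, 0, 5, 8]
lst[1] = lst[0]+lst[0] = 9+9 = 18 → [9, 18, 0, 5, 8]
lst[1] = 0 → [9, 0, 0, 5, 8]
pop(4) removes 8 → [9, 0, 0, 5]
pop(2) removes 0 → [9, 0, 5]

[9, 0, 5]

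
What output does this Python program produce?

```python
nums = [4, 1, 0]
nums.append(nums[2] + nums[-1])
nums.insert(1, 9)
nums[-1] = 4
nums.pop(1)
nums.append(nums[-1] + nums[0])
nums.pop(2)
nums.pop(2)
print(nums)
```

append nums[2]+nums[-1] = 0+0 = 0 → [4, 1, 0, 0]
insert 9 at 1 → [4, 9, 1, 0, 0]
nums[-1] = 4 → [4, 9, 1, 0, 4]
pop(1) removes 9 → [4, 1, 0, 4]
append nums[-1]+nums[0] = 4+4 = 8 → [4, 1, 0, 4, 8]
pop(2) removes 0 → [4, 1, 4, 8]
pop(2) removes 4 → [4, 1, 8]

[4, 1, 8]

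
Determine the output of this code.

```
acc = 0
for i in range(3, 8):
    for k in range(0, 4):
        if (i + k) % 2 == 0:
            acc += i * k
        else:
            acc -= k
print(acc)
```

i=3,k=0: odd sum, acc = 0-0 = 0
i=3,k=1: even sum, acc = 0+3 = 3
i=3,k=2: odd sum, acc = 3-2 = 1
i=3,k=3: even sum, acc = 1+9 = 10
i=4,k=0: even sum, acc = 10+0 = 10
i=4,k=1: odd sum, acc = 10-1 = 9
i=4,k=2: even sum, acc = 9+8 = 17
i=4,k=3: odd sum, acc = 17-3 = 14
i=5,k=0: odd sum, acc = 14-0 = 14
i=5,k=1: even sum, acc = 14+5 = 19
i=5,k=2: odd sum, acc = 19-2 = 17
i=5,k=3: even sum, acc = 17+15 = 32
i=6,k=0: even sum, acc = 32+0 = 32
i=6,k=1: odd sum, acc = 32-1 = 31
i=6,k=2: even sum, acc = 31+12 = 43
i=6,k=3: odd sum, acc = 43-3 = 40
i=7,k=0: odd sum, acc = 40-0 = 40
i=7,k=1: even sum, acc = 40+7 = 47
i=7,k=2: odd sum, acc = 47-2 = 45
i=7,k=3: even sum, acc = 45+21 = 66

66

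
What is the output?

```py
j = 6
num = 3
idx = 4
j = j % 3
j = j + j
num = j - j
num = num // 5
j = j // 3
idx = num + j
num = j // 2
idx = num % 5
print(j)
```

j = 6%3 = 0
j = 0+0 = 0
num = 0-0 = 0
num = 0//5 = 0
j = 0//3 = 0
idx = 0+0 = 0
num = 0//2 = 0
idx = 0%5 = 0

0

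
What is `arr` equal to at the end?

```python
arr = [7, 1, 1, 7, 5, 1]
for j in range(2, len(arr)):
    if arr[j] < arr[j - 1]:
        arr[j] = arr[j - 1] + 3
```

[7, 1, 1, 7, 10, 13]

j=2: 1>=1, unchanged → [7, 1, 1, 7, 5, 1]
j=3: 7>=1, unchanged → [7, 1, 1, 7, 5, 1]
j=4: 5<7, arr[4] = 7+3 = 10 → [7, 1, 1, 7, 10, 1]
j=5: 1<10, arr[5] = 10+3 = 13 → [7, 1, 1, 7, 10, 13]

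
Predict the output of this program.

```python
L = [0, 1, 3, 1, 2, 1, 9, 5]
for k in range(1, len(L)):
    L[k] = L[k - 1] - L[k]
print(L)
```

[0, -1, -4, -5, -7, -8, -17, -22]

k=1: L[1] = 0-1 = -1 → [0, -1, 3, 1, 2, 1, 9, 5]
k=2: L[2] = (-1)-3 = -4 → [0, -1, -4, 1, 2, 1, 9, 5]
k=3: L[3] = (-4)-1 = -5 → [0, -1, -4, -5, 2, 1, 9, 5]
k=4: L[4] = (-5)-2 = -7 → [0, -1, -4, -5, -7, 1, 9, 5]
k=5: L[5] = (-7)-1 = -8 → [0, -1, -4, -5, -7, -8, 9, 5]
k=6: L[6] = (-8)-9 = -17 → [0, -1, -4, -5, -7, -8, -17, 5]
k=7: L[7] = (-17)-5 = -22 → [0, -1, -4, -5, -7, -8, -17, -22]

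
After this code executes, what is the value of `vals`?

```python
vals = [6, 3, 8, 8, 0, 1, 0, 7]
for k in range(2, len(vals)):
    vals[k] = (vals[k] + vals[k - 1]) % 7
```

[6, 3, 4, 5, 5, 6, 6, 6]

k=2: vals[2] = (8+3)%7 = 4 → [6, 3, 4, 8, 0, 1, 0, 7]
k=3: vals[3] = (8+4)%7 = 5 → [6, 3, 4, 5, 0, 1, 0, 7]
k=4: vals[4] = (0+5)%7 = 5 → [6, 3, 4, 5, 5, 1, 0, 7]
k=5: vals[5] = (1+5)%7 = 6 → [6, 3, 4, 5, 5, 6, 0, 7]
k=6: vals[6] = (0+6)%7 = 6 → [6, 3, 4, 5, 5, 6, 6, 7]
k=7: vals[7] = (7+6)%7 = 6 → [6, 3, 4, 5, 5, 6, 6, 6]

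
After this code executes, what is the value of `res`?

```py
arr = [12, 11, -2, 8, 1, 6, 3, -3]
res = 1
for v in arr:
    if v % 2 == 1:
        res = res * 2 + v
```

111

v=12: not odd
v=11: odd, res = 1*2+11 = 13
v=-2: not odd
v=8: not odd
v=1: odd, res = 13*2+1 = 27
v=6: not odd
v=3: odd, res = 27*2+3 = 57
v=-3: odd, res = 57*2+(-3) = 111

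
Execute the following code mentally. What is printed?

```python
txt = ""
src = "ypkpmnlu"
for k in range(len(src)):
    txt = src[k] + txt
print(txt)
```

k=0: prepend 'y' → 'y'
k=1: prepend 'p' → 'py'
k=2: prepend 'k' → 'kpy'
k=3: prepend 'p' → 'pkpy'
k=4: prepend 'm' → 'mpkpy'
k=5: prepend 'n' → 'nmpkpy'
k=6: prepend 'l' → 'lnmpkpy'
k=7: prepend 'u' → 'ulnmpkpy'

ulnmpkpy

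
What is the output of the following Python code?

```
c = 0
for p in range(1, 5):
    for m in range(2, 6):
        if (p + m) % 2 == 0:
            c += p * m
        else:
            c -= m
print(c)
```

40

p=1,m=2: odd sum, c = 0-2 = -2
p=1,m=3: even sum, c = (-2)+3 = 1
p=1,m=4: odd sum, c = 1-4 = -3
p=1,m=5: even sum, c = (-3)+5 = 2
p=2,m=2: even sum, c = 2+4 = 6
p=2,m=3: odd sum, c = 6-3 = 3
p=2,m=4: even sum, c = 3+8 = 11
p=2,m=5: odd sum, c = 11-5 = 6
p=3,m=2: odd sum, c = 6-2 = 4
p=3,m=3: even sum, c = 4+9 = 13
p=3,m=4: odd sum, c = 13-4 = 9
p=3,m=5: even sum, c = 9+15 = 24
p=4,m=2: even sum, c = 24+8 = 32
p=4,m=3: odd sum, c = 32-3 = 29
p=4,m=4: even sum, c = 29+16 = 45
p=4,m=5: odd sum, c = 45-5 = 40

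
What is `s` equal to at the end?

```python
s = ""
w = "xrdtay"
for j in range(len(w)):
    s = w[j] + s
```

j=0: prepend 'x' → 'x'
j=1: prepend 'r' → 'rx'
j=2: prepend 'd' → 'drx'
j=3: prepend 't' → 'tdrx'
j=4: prepend 'a' → 'atdrx'
j=5: prepend 'y' → 'yatdrx'

'yatdrx'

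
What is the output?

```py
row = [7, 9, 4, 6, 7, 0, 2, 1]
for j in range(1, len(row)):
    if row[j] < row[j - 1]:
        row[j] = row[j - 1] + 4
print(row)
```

[7, 9, 13, 17, 21, 25, 29, 33]

j=1: 9>=7, unchanged → [7, 9, 4, 6, 7, 0, 2, 1]
j=2: 4<9, row[2] = 9+4 = 13 → [7, 9, 13, 6, 7, 0, 2, 1]
j=3: 6<13, row[3] = 13+4 = 17 → [7, 9, 13, 17, 7, 0, 2, 1]
j=4: 7<17, row[4] = 17+4 = 21 → [7, 9, 13, 17, 21, 0, 2, 1]
j=5: 0<21, row[5] = 21+4 = 25 → [7, 9, 13, 17, 21, 25, 2, 1]
j=6: 2<25, row[6] = 25+4 = 29 → [7, 9, 13, 17, 21, 25, 29, 1]
j=7: 1<29, row[7] = 29+4 = 33 → [7, 9, 13, 17, 21, 25, 29, 33]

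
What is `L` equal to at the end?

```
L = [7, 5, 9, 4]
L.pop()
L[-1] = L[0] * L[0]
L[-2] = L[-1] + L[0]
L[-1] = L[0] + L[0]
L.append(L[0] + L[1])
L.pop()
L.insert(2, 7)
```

pop() removes 4 → [7, 5, 9]
L[-1] = L[0]*L[0] = 7*7 = 49 → [7, 5, 49]
L[-2] = L[-1]+L[0] = 49+7 = 56 → [7, 56, 49]
L[-1] = L[0]+L[0] = 7+7 = 14 → [7, 56, 14]
append L[0]+L[1] = 7+56 = 63 → [7, 56, 14, 63]
pop() removes 63 → [7, 56, 14]
insert 7 at 2 → [7, 56, 7, 14]

[7, 56, 7, 14]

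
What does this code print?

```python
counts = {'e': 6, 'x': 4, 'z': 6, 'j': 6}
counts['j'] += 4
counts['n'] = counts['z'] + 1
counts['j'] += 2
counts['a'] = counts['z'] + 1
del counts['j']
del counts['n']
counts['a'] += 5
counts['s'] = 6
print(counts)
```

counts['j'] = 6+4 = 10 → {'e': 6, 'x': 4, 'z': 6, 'j': 10}
counts['n'] = counts['z']+1 = 7 → {'e': 6, 'x': 4, 'z': 6, 'j': 10, 'n': 7}
counts['j'] = 10+2 = 12 → {'e': 6, 'x': 4, 'z': 6, 'j': 12, 'n': 7}
counts['a'] = counts['z']+1 = 7 → {'e': 6, 'x': 4, 'z': 6, 'j': 12, 'n': 7, 'a': 7}
del 'j' → {'e': 6, 'x': 4, 'z': 6, 'n': 7, 'a': 7}
del 'n' → {'e': 6, 'x': 4, 'z': 6, 'a': 7}
counts['a'] = 7+5 = 12 → {'e': 6, 'x': 4, 'z': 6, 'a': 12}
counts['s'] = 6 → {'e': 6, 'x': 4, 'z': 6, 'a': 12, 's': 6}

{'e': 6, 'x': 4, 'z': 6, 'a': 12, 's': 6}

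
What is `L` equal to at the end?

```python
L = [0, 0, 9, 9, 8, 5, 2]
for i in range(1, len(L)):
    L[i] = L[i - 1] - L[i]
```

[0, 0, -9, -18, -26, -31, -33]

i=1: L[1] = 0-0 = 0 → [0, 0, 9, 9, 8, 5, 2]
i=2: L[2] = 0-9 = -9 → [0, 0, -9, 9, 8, 5, 2]
i=3: L[3] = (-9)-9 = -18 → [0, 0, -9, -18, 8, 5, 2]
i=4: L[4] = (-18)-8 = -26 → [0, 0, -9, -18, -26, 5, 2]
i=5: L[5] = (-26)-5 = -31 → [0, 0, -9, -18, -26, -31, 2]
i=6: L[6] = (-31)-2 = -33 → [0, 0, -9, -18, -26, -31, -33]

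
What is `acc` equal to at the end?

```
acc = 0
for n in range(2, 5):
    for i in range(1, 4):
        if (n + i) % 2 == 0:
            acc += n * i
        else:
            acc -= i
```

n=2,i=1: odd sum, acc = 0-1 = -1
n=2,i=2: even sum, acc = (-1)+4 = 3
n=2,i=3: odd sum, acc = 3-3 = 0
n=3,i=1: even sum, acc = 0+3 = 3
n=3,i=2: odd sum, acc = 3-2 = 1
n=3,i=3: even sum, acc = 1+9 = 10
n=4,i=1: odd sum, acc = 10-1 = 9
n=4,i=2: even sum, acc = 9+8 = 17
n=4,i=3: odd sum, acc = 17-3 = 14

14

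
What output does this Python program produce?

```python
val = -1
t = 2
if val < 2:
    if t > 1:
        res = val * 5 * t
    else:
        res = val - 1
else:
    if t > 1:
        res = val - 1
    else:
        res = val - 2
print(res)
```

val=-1, t=2
val < 2 is True; t > 1 is True
→ res = val * 5 * t = -10

-10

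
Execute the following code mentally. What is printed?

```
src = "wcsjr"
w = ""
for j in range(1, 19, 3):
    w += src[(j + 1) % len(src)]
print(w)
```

swjcrs

j=1: add src[2]='s' → 's'
j=4: add src[0]='w' → 'sw'
j=7: add src[3]='j' → 'swj'
j=10: add src[1]='c' → 'swjc'
j=13: add src[4]='r' → 'swjcr'
j=16: add src[2]='s' → 'swjcrs'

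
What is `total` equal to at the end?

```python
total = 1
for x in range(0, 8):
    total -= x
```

x=0: total = 1-0 = 1
x=1: total = 1-1 = 0
x=2: total = 0-2 = -2
x=3: total = (-2)-3 = -5
x=4: total = (-5)-4 = -9
x=5: total = (-9)-5 = -14
x=6: total = (-14)-6 = -20
x=7: total = (-20)-7 = -27

-27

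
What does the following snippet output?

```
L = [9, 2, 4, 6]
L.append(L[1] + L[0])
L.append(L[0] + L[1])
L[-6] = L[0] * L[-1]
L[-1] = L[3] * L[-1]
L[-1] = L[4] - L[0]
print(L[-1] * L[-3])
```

append L[1]+L[0] = 2+9 = 11 → [9, 2, 4, 6, 11]
append L[0]+L[1] = 9+2 = 11 → [9, 2, 4, 6, 11, 11]
L[-6] = L[0]*L[-1] = 9*11 = 99 → [99, 2, 4, 6, 11, 11]
L[-1] = L[3]*L[-1] = 6*11 = 66 → [99, 2, 4, 6, 11, 66]
L[-1] = L[4]-L[0] = 11-99 = -88 → [99, 2, 4, 6, 11, -88]
L[-1]*L[-3] = (-88)*6 = -528

-528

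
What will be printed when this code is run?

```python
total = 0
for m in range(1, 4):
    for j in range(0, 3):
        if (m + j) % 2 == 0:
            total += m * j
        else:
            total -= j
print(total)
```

m=1,j=0: odd sum, total = 0-0 = 0
m=1,j=1: even sum, total = 0+1 = 1
m=1,j=2: odd sum, total = 1-2 = -1
m=2,j=0: even sum, total = (-1)+0 = -1
m=2,j=1: odd sum, total = (-1)-1 = -2
m=2,j=2: even sum, total = (-2)+4 = 2
m=3,j=0: odd sum, total = 2-0 = 2
m=3,j=1: even sum, total = 2+3 = 5
m=3,j=2: odd sum, total = 5-2 = 3

3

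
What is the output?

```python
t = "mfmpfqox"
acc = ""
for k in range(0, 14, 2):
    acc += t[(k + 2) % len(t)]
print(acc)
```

mfommfo

k=0: add t[2]='m' → 'm'
k=2: add t[4]='f' → 'mf'
k=4: add t[6]='o' → 'mfo'
k=6: add t[0]='m' → 'mfom'
k=8: add t[2]='m' → 'mfomm'
k=10: add t[4]='f' → 'mfommf'
k=12: add t[6]='o' → 'mfommfo'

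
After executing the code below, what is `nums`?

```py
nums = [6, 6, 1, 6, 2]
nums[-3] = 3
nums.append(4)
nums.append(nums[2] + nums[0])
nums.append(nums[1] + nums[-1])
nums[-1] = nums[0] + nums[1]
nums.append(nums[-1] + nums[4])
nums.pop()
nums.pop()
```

nums[-3] = 3 → [6, 6, 3, 6, 2]
append 4 → [6, 6, 3, 6, 2, 4]
append nums[2]+nums[0] = 3+6 = 9 → [6, 6, 3, 6, 2, 4, 9]
append nums[1]+nums[-1] = 6+9 = 15 → [6, 6, 3, 6, 2, 4, 9, 15]
nums[-1] = nums[0]+nums[1] = 6+6 = 12 → [6, 6, 3, 6, 2, 4, 9, 12]
append nums[-1]+nums[4] = 12+2 = 14 → [6, 6, 3, 6, 2, 4, 9, 12, 14]
pop() removes 14 → [6, 6, 3, 6, 2, 4, 9, 12]
pop() removes 12 → [6, 6, 3, 6, 2, 4, 9]

[6, 6, 3, 6, 2, 4, 9]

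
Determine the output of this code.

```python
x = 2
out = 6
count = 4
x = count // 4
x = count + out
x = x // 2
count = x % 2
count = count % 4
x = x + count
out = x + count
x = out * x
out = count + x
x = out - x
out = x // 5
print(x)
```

x = 4//4 = 1
x = 4+6 = 10
x = 10//2 = 5
count = 5%2 = 1
count = 1%4 = 1
x = 5+1 = 6
out = 6+1 = 7
x = 7*6 = 42
out = 1+42 = 43
x = 43-42 = 1
out = 1//5 = 0

1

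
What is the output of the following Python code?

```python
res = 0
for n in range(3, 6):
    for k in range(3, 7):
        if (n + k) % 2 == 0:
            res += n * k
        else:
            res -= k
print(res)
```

76

n=3,k=3: even sum, res = 0+9 = 9
n=3,k=4: odd sum, res = 9-4 = 5
n=3,k=5: even sum, res = 5+15 = 20
n=3,k=6: odd sum, res = 20-6 = 14
n=4,k=3: odd sum, res = 14-3 = 11
n=4,k=4: even sum, res = 11+16 = 27
n=4,k=5: odd sum, res = 27-5 = 22
n=4,k=6: even sum, res = 22+24 = 46
n=5,k=3: even sum, res = 46+15 = 61
n=5,k=4: odd sum, res = 61-4 = 57
n=5,k=5: even sum, res = 57+25 = 82
n=5,k=6: odd sum, res = 82-6 = 76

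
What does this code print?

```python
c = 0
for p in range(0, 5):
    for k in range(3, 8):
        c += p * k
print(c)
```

250

p=0,k=3: c = 0+0 = 0
p=0,k=4: c = 0+0 = 0
p=0,k=5: c = 0+0 = 0
p=0,k=6: c = 0+0 = 0
p=0,k=7: c = 0+0 = 0
p=1,k=3: c = 0+3 = 3
p=1,k=4: c = 3+4 = 7
p=1,k=5: c = 7+5 = 12
p=1,k=6: c = 12+6 = 18
p=1,k=7: c = 18+7 = 25
p=2,k=3: c = 25+6 = 31
p=2,k=4: c = 31+8 = 39
p=2,k=5: c = 39+10 = 49
p=2,k=6: c = 49+12 = 61
p=2,k=7: c = 61+14 = 75
p=3,k=3: c = 75+9 = 84
p=3,k=4: c = 84+12 = 96
p=3,k=5: c = 96+15 = 111
p=3,k=6: c = 111+18 = 129
p=3,k=7: c = 129+21 = 150
p=4,k=3: c = 150+12 = 162
p=4,k=4: c = 162+16 = 178
p=4,k=5: c = 178+20 = 198
p=4,k=6: c = 198+24 = 222
p=4,k=7: c = 222+28 = 250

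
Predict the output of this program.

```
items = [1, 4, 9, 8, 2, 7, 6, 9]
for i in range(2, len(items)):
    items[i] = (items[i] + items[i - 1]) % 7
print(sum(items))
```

i=2: items[2] = (9+4)%7 = 6 → [1, 4, 6, 8, 2, 7, 6, 9]
i=3: items[3] = (8+6)%7 = 0 → [1, 4, 6, 0, 2, 7, 6, 9]
i=4: items[4] = (2+0)%7 = 2 → [1, 4, 6, 0, 2, 7, 6, 9]
i=5: items[5] = (7+2)%7 = 2 → [1, 4, 6, 0, 2, 2, 6, 9]
i=6: items[6] = (6+2)%7 = 1 → [1, 4, 6, 0, 2, 2, 1, 9]
i=7: items[7] = (9+1)%7 = 3 → [1, 4, 6, 0, 2, 2, 1, 3]
sum = 19

19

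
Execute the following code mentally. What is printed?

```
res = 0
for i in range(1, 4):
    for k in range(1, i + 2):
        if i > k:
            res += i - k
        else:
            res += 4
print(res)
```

i=1,k=1: not 1>1, res = 0+4 = 4
i=1,k=2: not 1>2, res = 4+4 = 8
i=2,k=1: 2>1, res = 8+1 = 9
i=2,k=2: not 2>2, res = 9+4 = 13
i=2,k=3: not 2>3, res = 13+4 = 17
i=3,k=1: 3>1, res = 17+2 = 19
i=3,k=2: 3>2, res = 19+1 = 20
i=3,k=3: not 3>3, res = 20+4 = 24
i=3,k=4: not 3>4, res = 24+4 = 28

28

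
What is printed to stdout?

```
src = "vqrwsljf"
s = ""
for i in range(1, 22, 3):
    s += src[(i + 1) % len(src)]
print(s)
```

i=1: add src[2]='r' → 'r'
i=4: add src[5]='l' → 'rl'
i=7: add src[0]='v' → 'rlv'
i=10: add src[3]='w' → 'rlvw'
i=13: add src[6]='j' → 'rlvwj'
i=16: add src[1]='q' → 'rlvwjq'
i=19: add src[4]='s' → 'rlvwjqs'

rlvwjqs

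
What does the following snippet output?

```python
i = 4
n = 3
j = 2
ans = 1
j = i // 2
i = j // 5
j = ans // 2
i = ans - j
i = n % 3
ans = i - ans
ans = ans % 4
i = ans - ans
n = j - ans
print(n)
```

j = 4//2 = 2
i = 2//5 = 0
j = 1//2 = 0
i = 1-0 = 1
i = 3%3 = 0
ans = 0-1 = -1
ans = (-1)%4 = 3
i = 3-3 = 0
n = 0-3 = -3

-3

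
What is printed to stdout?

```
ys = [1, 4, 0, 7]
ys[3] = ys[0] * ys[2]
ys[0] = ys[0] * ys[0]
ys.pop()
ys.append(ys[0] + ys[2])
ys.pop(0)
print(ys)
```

ys[3] = ys[0]*ys[2] = 1*0 = 0 → [1, 4, 0, 0]
ys[0] = ys[0]*ys[0] = 1*1 = 1 → [1, 4, 0, 0]
pop() removes 0 → [1, 4, 0]
append ys[0]+ys[2] = 1+0 = 1 → [1, 4, 0, 1]
pop(0) removes 1 → [4, 0, 1]

[4, 0, 1]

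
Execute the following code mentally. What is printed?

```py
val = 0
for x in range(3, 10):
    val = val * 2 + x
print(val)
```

501

x=3: val = 0*2+3 = 3
x=4: val = 3*2+4 = 10
x=5: val = 10*2+5 = 25
x=6: val = 25*2+6 = 56
x=7: val = 56*2+7 = 119
x=8: val = 119*2+8 = 246
x=9: val = 246*2+9 = 501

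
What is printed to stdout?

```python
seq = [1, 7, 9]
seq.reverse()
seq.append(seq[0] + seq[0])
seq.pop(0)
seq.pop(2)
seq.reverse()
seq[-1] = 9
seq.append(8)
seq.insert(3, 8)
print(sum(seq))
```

26

reverse → [9, 7, 1]
append seq[0]+seq[0] = 9+9 = 18 → [9, 7, 1, 18]
pop(0) removes 9 → [7, 1, 18]
pop(2) removes 18 → [7, 1]
reverse → [1, 7]
seq[-1] = 9 → [1, 9]
append 8 → [1, 9, 8]
insert 8 at 3 → [1, 9, 8, 8]
sum = 26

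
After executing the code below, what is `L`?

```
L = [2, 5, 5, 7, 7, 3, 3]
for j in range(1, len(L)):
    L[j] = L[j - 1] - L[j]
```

[2, -3, -8, -15, -22, -25, -28]

j=1: L[1] = 2-5 = -3 → [2, -3, 5, 7, 7, 3, 3]
j=2: L[2] = (-3)-5 = -8 → [2, -3, -8, 7, 7, 3, 3]
j=3: L[3] = (-8)-7 = -15 → [2, -3, -8, -15, 7, 3, 3]
j=4: L[4] = (-15)-7 = -22 → [2, -3, -8, -15, -22, 3, 3]
j=5: L[5] = (-22)-3 = -25 → [2, -3, -8, -15, -22, -25, 3]
j=6: L[6] = (-25)-3 = -28 → [2, -3, -8, -15, -22, -25, -28]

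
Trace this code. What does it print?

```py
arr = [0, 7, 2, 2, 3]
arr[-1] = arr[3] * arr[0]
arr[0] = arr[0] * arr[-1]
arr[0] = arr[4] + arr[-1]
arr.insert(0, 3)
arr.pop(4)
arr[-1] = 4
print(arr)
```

arr[-1] = arr[3]*arr[0] = 2*0 = 0 → [0, 7, 2, 2, 0]
arr[0] = arr[0]*arr[-1] = 0*0 = 0 → [0, 7, 2, 2, 0]
arr[0] = arr[4]+arr[-1] = 0+0 = 0 → [0, 7, 2, 2, 0]
insert 3 at 0 → [3, 0, 7, 2, 2, 0]
pop(4) removes 2 → [3, 0, 7, 2, 0]
arr[-1] = 4 → [3, 0, 7, 2, 4]

[3, 0, 7, 2, 4]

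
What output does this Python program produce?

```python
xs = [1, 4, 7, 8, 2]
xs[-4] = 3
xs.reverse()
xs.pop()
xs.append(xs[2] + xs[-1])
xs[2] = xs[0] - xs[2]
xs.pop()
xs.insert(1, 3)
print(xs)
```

[2, 3, 8, -5, 3]

xs[-4] = 3 → [1, 3, 7, 8, 2]
reverse → [2, 8, 7, 3, 1]
pop() removes 1 → [2, 8, 7, 3]
append xs[2]+xs[-1] = 7+3 = 10 → [2, 8, 7, 3, 10]
xs[2] = xs[0]-xs[2] = 2-7 = -5 → [2, 8, -5, 3, 10]
pop() removes 10 → [2, 8, -5, 3]
insert 3 at 1 → [2, 3, 8, -5, 3]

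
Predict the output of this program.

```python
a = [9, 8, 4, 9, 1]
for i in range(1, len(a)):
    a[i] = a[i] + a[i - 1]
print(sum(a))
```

i=1: a[1] = 8+9 = 17 → [9, 17, 4, 9, 1]
i=2: a[2] = 4+17 = 21 → [9, 17, 21, 9, 1]
i=3: a[3] = 9+21 = 30 → [9, 17, 21, 30, 1]
i=4: a[4] = 1+30 = 31 → [9, 17, 21, 30, 31]
sum = 108

108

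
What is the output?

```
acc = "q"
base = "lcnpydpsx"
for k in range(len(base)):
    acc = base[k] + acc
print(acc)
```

k=0: prepend 'l' → 'lq'
k=1: prepend 'c' → 'clq'
k=2: prepend 'n' → 'nclq'
k=3: prepend 'p' → 'pnclq'
k=4: prepend 'y' → 'ypnclq'
k=5: prepend 'd' → 'dypnclq'
k=6: prepend 'p' → 'pdypnclq'
k=7: prepend 's' → 'spdypnclq'
k=8: prepend 'x' → 'xspdypnclq'

xspdypnclq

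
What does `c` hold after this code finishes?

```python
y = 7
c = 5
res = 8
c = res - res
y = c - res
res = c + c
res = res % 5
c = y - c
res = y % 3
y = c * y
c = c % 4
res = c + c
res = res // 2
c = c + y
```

64

c = 8-8 = 0
y = 0-8 = -8
res = 0+0 = 0
res = 0%5 = 0
c = (-8)-0 = -8
res = (-8)%3 = 1
y = (-8)*(-8) = 64
c = (-8)%4 = 0
res = 0+0 = 0
res = 0//2 = 0
c = 0+64 = 64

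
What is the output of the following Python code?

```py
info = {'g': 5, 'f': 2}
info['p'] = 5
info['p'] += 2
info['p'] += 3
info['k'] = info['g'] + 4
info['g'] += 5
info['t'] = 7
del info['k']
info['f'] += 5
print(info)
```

{'g': 10, 'f': 7, 'p': 10, 't': 7}

info['p'] = 5 → {'g': 5, 'f': 2, 'p': 5}
info['p'] = 5+2 = 7 → {'g': 5, 'f': 2, 'p': 7}
info['p'] = 7+3 = 10 → {'g': 5, 'f': 2, 'p': 10}
info['k'] = info['g']+4 = 9 → {'g': 5, 'f': 2, 'p': 10, 'k': 9}
info['g'] = 5+5 = 10 → {'g': 10, 'f': 2, 'p': 10, 'k': 9}
info['t'] = 7 → {'g': 10, 'f': 2, 'p': 10, 'k': 9, 't': 7}
del 'k' → {'g': 10, 'f': 2, 'p': 10, 't': 7}
info['f'] = 2+5 = 7 → {'g': 10, 'f': 7, 'p': 10, 't': 7}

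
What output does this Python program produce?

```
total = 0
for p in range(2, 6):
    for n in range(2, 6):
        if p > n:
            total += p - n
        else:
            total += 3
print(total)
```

p=2,n=2: not 2>2, total = 0+3 = 3
p=2,n=3: not 2>3, total = 3+3 = 6
p=2,n=4: not 2>4, total = 6+3 = 9
p=2,n=5: not 2>5, total = 9+3 = 12
p=3,n=2: 3>2, total = 12+1 = 13
p=3,n=3: not 3>3, total = 13+3 = 16
p=3,n=4: not 3>4, total = 16+3 = 19
p=3,n=5: not 3>5, total = 19+3 = 22
p=4,n=2: 4>2, total = 22+2 = 24
p=4,n=3: 4>3, total = 24+1 = 25
p=4,n=4: not 4>4, total = 25+3 = 28
p=4,n=5: not 4>5, total = 28+3 = 31
p=5,n=2: 5>2, total = 31+3 = 34
p=5,n=3: 5>3, total = 34+2 = 36
p=5,n=4: 5>4, total = 36+1 = 37
p=5,n=5: not 5>5, total = 37+3 = 40

40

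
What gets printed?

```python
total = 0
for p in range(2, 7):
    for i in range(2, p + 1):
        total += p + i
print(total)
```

120

p=2,i=2: total = 0+4 = 4
p=3,i=2: total = 4+5 = 9
p=3,i=3: total = 9+6 = 15
p=4,i=2: total = 15+6 = 21
p=4,i=3: total = 21+7 = 28
p=4,i=4: total = 28+8 = 36
p=5,i=2: total = 36+7 = 43
p=5,i=3: total = 43+8 = 51
p=5,i=4: total = 51+9 = 60
p=5,i=5: total = 60+10 = 70
p=6,i=2: total = 70+8 = 78
p=6,i=3: total = 78+9 = 87
p=6,i=4: total = 87+10 = 97
p=6,i=5: total = 97+11 = 108
p=6,i=6: total = 108+12 = 120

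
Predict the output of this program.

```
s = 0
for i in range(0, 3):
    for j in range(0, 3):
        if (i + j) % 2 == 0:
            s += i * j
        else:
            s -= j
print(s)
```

i=0,j=0: even sum, s = 0+0 = 0
i=0,j=1: odd sum, s = 0-1 = -1
i=0,j=2: even sum, s = (-1)+0 = -1
i=1,j=0: odd sum, s = (-1)-0 = -1
i=1,j=1: even sum, s = (-1)+1 = 0
i=1,j=2: odd sum, s = 0-2 = -2
i=2,j=0: even sum, s = (-2)+0 = -2
i=2,j=1: odd sum, s = (-2)-1 = -3
i=2,j=2: even sum, s = (-3)+4 = 1

1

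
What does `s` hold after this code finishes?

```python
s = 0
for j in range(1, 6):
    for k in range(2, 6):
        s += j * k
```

j=1,k=2: s = 0+2 = 2
j=1,k=3: s = 2+3 = 5
j=1,k=4: s = 5+4 = 9
j=1,k=5: s = 9+5 = 14
j=2,k=2: s = 14+4 = 18
j=2,k=3: s = 18+6 = 24
j=2,k=4: s = 24+8 = 32
j=2,k=5: s = 32+10 = 42
j=3,k=2: s = 42+6 = 48
j=3,k=3: s = 48+9 = 57
j=3,k=4: s = 57+12 = 69
j=3,k=5: s = 69+15 = 84
j=4,k=2: s = 84+8 = 92
j=4,k=3: s = 92+12 = 104
j=4,k=4: s = 104+16 = 120
j=4,k=5: s = 120+20 = 140
j=5,k=2: s = 140+10 = 150
j=5,k=3: s = 150+15 = 165
j=5,k=4: s = 165+20 = 185
j=5,k=5: s = 185+25 = 210

210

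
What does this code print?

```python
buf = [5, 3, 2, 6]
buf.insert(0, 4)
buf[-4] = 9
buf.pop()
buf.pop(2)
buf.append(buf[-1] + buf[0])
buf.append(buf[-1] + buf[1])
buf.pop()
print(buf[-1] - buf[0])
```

2

insert 4 at 0 → [4, 5, 3, 2, 6]
buf[-4] = 9 → [4, 9, 3, 2, 6]
pop() removes 6 → [4, 9, 3, 2]
pop(2) removes 3 → [4, 9, 2]
append buf[-1]+buf[0] = 2+4 = 6 → [4, 9, 2, 6]
append buf[-1]+buf[1] = 6+9 = 15 → [4, 9, 2, 6, 15]
pop() removes 15 → [4, 9, 2, 6]
buf[-1]-buf[0] = 6-4 = 2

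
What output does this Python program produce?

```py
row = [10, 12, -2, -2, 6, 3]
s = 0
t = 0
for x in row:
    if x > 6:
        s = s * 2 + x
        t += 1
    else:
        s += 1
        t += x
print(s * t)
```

252

x=10: >6, s = 0*2+10 = 10; t=1
x=12: >6, s = 10*2+12 = 32; t=2
x=-2: not >6, s = 32+1 = 33; t=0
x=-2: not >6, s = 33+1 = 34; t=-2
x=6: not >6, s = 34+1 = 35; t=4
x=3: not >6, s = 35+1 = 36; t=7
s*t = 36*7 = 252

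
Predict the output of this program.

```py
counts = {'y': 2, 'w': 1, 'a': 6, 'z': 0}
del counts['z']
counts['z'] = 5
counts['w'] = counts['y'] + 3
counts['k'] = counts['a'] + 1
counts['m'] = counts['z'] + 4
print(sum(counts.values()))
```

34

del 'z' → {'y': 2, 'w': 1, 'a': 6}
counts['z'] = 5 → {'y': 2, 'w': 1, 'a': 6, 'z': 5}
counts['w'] = counts['y']+3 = 5 → {'y': 2, 'w': 5, 'a': 6, 'z': 5}
counts['k'] = counts['a']+1 = 7 → {'y': 2, 'w': 5, 'a': 6, 'z': 5, 'k': 7}
counts['m'] = counts['z']+4 = 9 → {'y': 2, 'w': 5, 'a': 6, 'z': 5, 'k': 7, 'm': 9}
sum of values = 34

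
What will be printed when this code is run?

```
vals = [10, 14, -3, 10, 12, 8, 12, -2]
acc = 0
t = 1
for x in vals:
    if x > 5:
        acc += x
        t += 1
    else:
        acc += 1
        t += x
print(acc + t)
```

x=10: >5, acc = 0+10 = 10; t=2
x=14: >5, acc = 10+14 = 24; t=3
x=-3: not >5, acc = 24+1 = 25; t=0
x=10: >5, acc = 25+10 = 35; t=1
x=12: >5, acc = 35+12 = 47; t=2
x=8: >5, acc = 47+8 = 55; t=3
x=12: >5, acc = 55+12 = 67; t=4
x=-2: not >5, acc = 67+1 = 68; t=2
acc+t = 68+2 = 70

70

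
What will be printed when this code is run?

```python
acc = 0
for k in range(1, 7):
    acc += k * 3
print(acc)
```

k=1: acc = 0+1*3 = 3
k=2: acc = 3+2*3 = 9
k=3: acc = 9+3*3 = 18
k=4: acc = 18+4*3 = 30
k=5: acc = 30+5*3 = 45
k=6: acc = 45+6*3 = 63

63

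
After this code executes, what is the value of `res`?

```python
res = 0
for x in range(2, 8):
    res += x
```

x=2: res = 0+2 = 2
x=3: res = 2+3 = 5
x=4: res = 5+4 = 9
x=5: res = 9+5 = 14
x=6: res = 14+6 = 20
x=7: res = 20+7 = 27

27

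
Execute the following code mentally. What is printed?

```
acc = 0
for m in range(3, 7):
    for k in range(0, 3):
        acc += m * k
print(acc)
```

54

m=3,k=0: acc = 0+0 = 0
m=3,k=1: acc = 0+3 = 3
m=3,k=2: acc = 3+6 = 9
m=4,k=0: acc = 9+0 = 9
m=4,k=1: acc = 9+4 = 13
m=4,k=2: acc = 13+8 = 21
m=5,k=0: acc = 21+0 = 21
m=5,k=1: acc = 21+5 = 26
m=5,k=2: acc = 26+10 = 36
m=6,k=0: acc = 36+0 = 36
m=6,k=1: acc = 36+6 = 42
m=6,k=2: acc = 42+12 = 54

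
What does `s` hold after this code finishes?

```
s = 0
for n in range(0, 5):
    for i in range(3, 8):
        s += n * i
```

n=0,i=3: s = 0+0 = 0
n=0,i=4: s = 0+0 = 0
n=0,i=5: s = 0+0 = 0
n=0,i=6: s = 0+0 = 0
n=0,i=7: s = 0+0 = 0
n=1,i=3: s = 0+3 = 3
n=1,i=4: s = 3+4 = 7
n=1,i=5: s = 7+5 = 12
n=1,i=6: s = 12+6 = 18
n=1,i=7: s = 18+7 = 25
n=2,i=3: s = 25+6 = 31
n=2,i=4: s = 31+8 = 39
n=2,i=5: s = 39+10 = 49
n=2,i=6: s = 49+12 = 61
n=2,i=7: s = 61+14 = 75
n=3,i=3: s = 75+9 = 84
n=3,i=4: s = 84+12 = 96
n=3,i=5: s = 96+15 = 111
n=3,i=6: s = 111+18 = 129
n=3,i=7: s = 129+21 = 150
n=4,i=3: s = 150+12 = 162
n=4,i=4: s = 162+16 = 178
n=4,i=5: s = 178+20 = 198
n=4,i=6: s = 198+24 = 222
n=4,i=7: s = 222+28 = 250

250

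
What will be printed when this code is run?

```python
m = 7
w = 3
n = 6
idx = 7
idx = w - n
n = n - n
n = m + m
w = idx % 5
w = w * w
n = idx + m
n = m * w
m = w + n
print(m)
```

idx = 3-6 = -3
n = 6-6 = 0
n = 7+7 = 14
w = (-3)%5 = 2
w = 2*2 = 4
n = (-3)+7 = 4
n = 7*4 = 28
m = 4+28 = 32

32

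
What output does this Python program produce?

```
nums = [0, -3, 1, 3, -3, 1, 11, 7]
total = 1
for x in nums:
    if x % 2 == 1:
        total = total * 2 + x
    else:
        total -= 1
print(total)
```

x=0: not odd, total = 1-1 = 0
x=-3: odd, total = 0*2+(-3) = -3
x=1: odd, total = (-3)*2+1 = -5
x=3: odd, total = (-5)*2+3 = -7
x=-3: odd, total = (-7)*2+(-3) = -17
x=1: odd, total = (-17)*2+1 = -33
x=11: odd, total = (-33)*2+11 = -55
x=7: odd, total = (-55)*2+7 = -103

-103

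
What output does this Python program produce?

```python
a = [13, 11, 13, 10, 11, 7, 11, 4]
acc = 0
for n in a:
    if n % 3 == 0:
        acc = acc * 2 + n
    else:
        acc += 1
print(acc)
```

8

n=13: not %3==0, acc = 0+1 = 1
n=11: not %3==0, acc = 1+1 = 2
n=13: not %3==0, acc = 2+1 = 3
n=10: not %3==0, acc = 3+1 = 4
n=11: not %3==0, acc = 4+1 = 5
n=7: not %3==0, acc = 5+1 = 6
n=11: not %3==0, acc = 6+1 = 7
n=4: not %3==0, acc = 7+1 = 8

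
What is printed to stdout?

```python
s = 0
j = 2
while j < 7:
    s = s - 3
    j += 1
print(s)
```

j=2: s = 0-3 = -3
j=3: s = (-3)-3 = -6
j=4: s = (-6)-3 = -9
j=5: s = (-9)-3 = -12
j=6: s = (-12)-3 = -15

-15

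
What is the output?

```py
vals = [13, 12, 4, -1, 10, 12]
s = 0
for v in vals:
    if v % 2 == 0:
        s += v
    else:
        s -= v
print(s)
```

26

v=13: not even, s = 0-13 = -13
v=12: even, s = (-13)+12 = -1
v=4: even, s = (-1)+4 = 3
v=-1: not even, s = 3-(-1) = 4
v=10: even, s = 4+10 = 14
v=12: even, s = 14+12 = 26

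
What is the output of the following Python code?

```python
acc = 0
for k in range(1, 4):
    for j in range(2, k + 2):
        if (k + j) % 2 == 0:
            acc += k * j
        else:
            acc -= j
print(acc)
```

2

k=1,j=2: odd sum, acc = 0-2 = -2
k=2,j=2: even sum, acc = (-2)+4 = 2
k=2,j=3: odd sum, acc = 2-3 = -1
k=3,j=2: odd sum, acc = (-1)-2 = -3
k=3,j=3: even sum, acc = (-3)+9 = 6
k=3,j=4: odd sum, acc = 6-4 = 2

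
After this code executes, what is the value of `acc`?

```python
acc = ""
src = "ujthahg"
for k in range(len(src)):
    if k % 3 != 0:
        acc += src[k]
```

'jtah'

k=0: skip
k=1: add 'j' → 'j'
k=2: add 't' → 'jt'
k=3: skip
k=4: add 'a' → 'jta'
k=5: add 'h' → 'jtah'
k=6: skip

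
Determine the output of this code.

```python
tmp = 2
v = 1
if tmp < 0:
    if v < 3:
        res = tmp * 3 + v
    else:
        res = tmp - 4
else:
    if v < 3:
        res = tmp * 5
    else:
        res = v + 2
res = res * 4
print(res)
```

40

tmp=2, v=1
tmp < 0 is False; v < 3 is True
→ res = tmp * 5 = 10
res = 10*4 = 40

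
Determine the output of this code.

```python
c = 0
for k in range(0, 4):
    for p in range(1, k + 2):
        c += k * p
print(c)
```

45

k=0,p=1: c = 0+0 = 0
k=1,p=1: c = 0+1 = 1
k=1,p=2: c = 1+2 = 3
k=2,p=1: c = 3+2 = 5
k=2,p=2: c = 5+4 = 9
k=2,p=3: c = 9+6 = 15
k=3,p=1: c = 15+3 = 18
k=3,p=2: c = 18+6 = 24
k=3,p=3: c = 24+9 = 33
k=3,p=4: c = 33+12 = 45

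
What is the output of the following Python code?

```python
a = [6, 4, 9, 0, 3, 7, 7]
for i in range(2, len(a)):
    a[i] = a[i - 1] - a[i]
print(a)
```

i=2: a[2] = 4-9 = -5 → [6, 4, -5, 0, 3, 7, 7]
i=3: a[3] = (-5)-0 = -5 → [6, 4, -5, -5, 3, 7, 7]
i=4: a[4] = (-5)-3 = -8 → [6, 4, -5, -5, -8, 7, 7]
i=5: a[5] = (-8)-7 = -15 → [6, 4, -5, -5, -8, -15, 7]
i=6: a[6] = (-15)-7 = -22 → [6, 4, -5, -5, -8, -15, -22]

[6, 4, -5, -5, -8, -15, -22]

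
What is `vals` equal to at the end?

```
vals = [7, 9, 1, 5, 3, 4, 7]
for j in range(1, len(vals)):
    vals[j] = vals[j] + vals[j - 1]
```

j=1: vals[1] = 9+7 = 16 → [7, 16, 1, 5, 3, 4, 7]
j=2: vals[2] = 1+16 = 17 → [7, 16, 17, 5, 3, 4, 7]
j=3: vals[3] = 5+17 = 22 → [7, 16, 17, 22, 3, 4, 7]
j=4: vals[4] = 3+22 = 25 → [7, 16, 17, 22, 25, 4, 7]
j=5: vals[5] = 4+25 = 29 → [7, 16, 17, 22, 25, 29, 7]
j=6: vals[6] = 7+29 = 36 → [7, 16, 17, 22, 25, 29, 36]

[7, 16, 17, 22, 25, 29, 36]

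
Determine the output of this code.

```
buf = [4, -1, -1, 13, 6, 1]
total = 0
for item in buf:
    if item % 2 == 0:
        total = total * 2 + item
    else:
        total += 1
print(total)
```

item=4: even, total = 0*2+4 = 4
item=-1: not even, total = 4+1 = 5
item=-1: not even, total = 5+1 = 6
item=13: not even, total = 6+1 = 7
item=6: even, total = 7*2+6 = 20
item=1: not even, total = 20+1 = 21

21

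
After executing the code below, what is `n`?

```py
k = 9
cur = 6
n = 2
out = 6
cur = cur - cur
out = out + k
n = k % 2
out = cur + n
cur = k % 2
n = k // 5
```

1

cur = 6-6 = 0
out = 6+9 = 15
n = 9%2 = 1
out = 0+1 = 1
cur = 9%2 = 1
n = 9//5 = 1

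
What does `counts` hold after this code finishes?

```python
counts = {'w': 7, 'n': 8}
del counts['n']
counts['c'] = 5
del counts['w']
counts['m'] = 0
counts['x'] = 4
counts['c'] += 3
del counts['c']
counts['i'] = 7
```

del 'n' → {'w': 7}
counts['c'] = 5 → {'w': 7, 'c': 5}
del 'w' → {'c': 5}
counts['m'] = 0 → {'c': 5, 'm': 0}
counts['x'] = 4 → {'c': 5, 'm': 0, 'x': 4}
counts['c'] = 5+3 = 8 → {'c': 8, 'm': 0, 'x': 4}
del 'c' → {'m': 0, 'x': 4}
counts['i'] = 7 → {'m': 0, 'x': 4, 'i': 7}

{'m': 0, 'x': 4, 'i': 7}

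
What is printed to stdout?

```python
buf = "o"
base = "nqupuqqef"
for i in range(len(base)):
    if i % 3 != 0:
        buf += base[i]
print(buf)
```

i=0: skip
i=1: add 'q' → 'oq'
i=2: add 'u' → 'oqu'
i=3: skip
i=4: add 'u' → 'oquu'
i=5: add 'q' → 'oquuq'
i=6: skip
i=7: add 'e' → 'oquuqe'
i=8: add 'f' → 'oquuqef'

oquuqef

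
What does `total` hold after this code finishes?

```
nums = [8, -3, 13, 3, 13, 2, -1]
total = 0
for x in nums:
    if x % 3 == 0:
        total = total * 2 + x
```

-3

x=8: not %3==0
x=-3: %3==0, total = 0*2+(-3) = -3
x=13: not %3==0
x=3: %3==0, total = (-3)*2+3 = -3
x=13: not %3==0
x=2: not %3==0
x=-1: not %3==0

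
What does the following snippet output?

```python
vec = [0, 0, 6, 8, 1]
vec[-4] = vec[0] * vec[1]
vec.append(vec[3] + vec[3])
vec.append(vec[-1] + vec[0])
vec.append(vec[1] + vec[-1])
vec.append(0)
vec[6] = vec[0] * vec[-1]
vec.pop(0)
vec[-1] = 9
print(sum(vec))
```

vec[-4] = vec[0]*vec[1] = 0*0 = 0 → [0, 0, 6, 8, 1]
append vec[3]+vec[3] = 8+8 = 16 → [0, 0, 6, 8, 1, 16]
append vec[-1]+vec[0] = 16+0 = 16 → [0, 0, 6, 8, 1, 16, 16]
append vec[1]+vec[-1] = 0+16 = 16 → [0, 0, 6, 8, 1, 16, 16, 16]
append 0 → [0, 0, 6, 8, 1, 16, 16, 16, 0]
vec[6] = vec[0]*vec[-1] = 0*0 = 0 → [0, 0, 6, 8, 1, 16, 0, 16, 0]
pop(0) removes 0 → [0, 6, 8, 1, 16, 0, 16, 0]
vec[-1] = 9 → [0, 6, 8, 1, 16, 0, 16, 9]
sum = 56

56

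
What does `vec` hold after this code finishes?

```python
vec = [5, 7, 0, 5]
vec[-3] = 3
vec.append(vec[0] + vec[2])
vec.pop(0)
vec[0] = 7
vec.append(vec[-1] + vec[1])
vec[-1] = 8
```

vec[-3] = 3 → [5, 3, 0, 5]
append vec[0]+vec[2] = 5+0 = 5 → [5, 3, 0, 5, 5]
pop(0) removes 5 → [3, 0, 5, 5]
vec[0] = 7 → [7, 0, 5, 5]
append vec[-1]+vec[1] = 5+0 = 5 → [7, 0, 5, 5, 5]
vec[-1] = 8 → [7, 0, 5, 5, 8]

[7, 0, 5, 5, 8]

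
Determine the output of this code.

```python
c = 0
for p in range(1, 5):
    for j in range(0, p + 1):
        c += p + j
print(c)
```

p=1,j=0: c = 0+1 = 1
p=1,j=1: c = 1+2 = 3
p=2,j=0: c = 3+2 = 5
p=2,j=1: c = 5+3 = 8
p=2,j=2: c = 8+4 = 12
p=3,j=0: c = 12+3 = 15
p=3,j=1: c = 15+4 = 19
p=3,j=2: c = 19+5 = 24
p=3,j=3: c = 24+6 = 30
p=4,j=0: c = 30+4 = 34
p=4,j=1: c = 34+5 = 39
p=4,j=2: c = 39+6 = 45
p=4,j=3: c = 45+7 = 52
p=4,j=4: c = 52+8 = 60

60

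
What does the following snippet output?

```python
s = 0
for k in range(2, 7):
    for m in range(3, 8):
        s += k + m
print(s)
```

k=2,m=3: s = 0+5 = 5
k=2,m=4: s = 5+6 = 11
k=2,m=5: s = 11+7 = 18
k=2,m=6: s = 18+8 = 26
k=2,m=7: s = 26+9 = 35
k=3,m=3: s = 35+6 = 41
k=3,m=4: s = 41+7 = 48
k=3,m=5: s = 48+8 = 56
k=3,m=6: s = 56+9 = 65
k=3,m=7: s = 65+10 = 75
k=4,m=3: s = 75+7 = 82
k=4,m=4: s = 82+8 = 90
k=4,m=5: s = 90+9 = 99
k=4,m=6: s = 99+10 = 109
k=4,m=7: s = 109+11 = 120
k=5,m=3: s = 120+8 = 128
k=5,m=4: s = 128+9 = 137
k=5,m=5: s = 137+10 = 147
k=5,m=6: s = 147+11 = 158
k=5,m=7: s = 158+12 = 170
k=6,m=3: s = 170+9 = 179
k=6,m=4: s = 179+10 = 189
k=6,m=5: s = 189+11 = 200
k=6,m=6: s = 200+12 = 212
k=6,m=7: s = 212+13 = 225

225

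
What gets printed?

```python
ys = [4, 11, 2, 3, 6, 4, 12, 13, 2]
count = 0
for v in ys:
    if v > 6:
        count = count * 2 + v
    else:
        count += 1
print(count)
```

106

v=4: not >6, count = 0+1 = 1
v=11: >6, count = 1*2+11 = 13
v=2: not >6, count = 13+1 = 14
v=3: not >6, count = 14+1 = 15
v=6: not >6, count = 15+1 = 16
v=4: not >6, count = 16+1 = 17
v=12: >6, count = 17*2+12 = 46
v=13: >6, count = 46*2+13 = 105
v=2: not >6, count = 105+1 = 106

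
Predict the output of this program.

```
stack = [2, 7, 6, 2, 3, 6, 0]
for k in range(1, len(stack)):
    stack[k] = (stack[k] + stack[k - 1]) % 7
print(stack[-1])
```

5

k=1: stack[1] = (7+2)%7 = 2 → [2, 2, 6, 2, 3, 6, 0]
k=2: stack[2] = (6+2)%7 = 1 → [2, 2, 1, 2, 3, 6, 0]
k=3: stack[3] = (2+1)%7 = 3 → [2, 2, 1, 3, 3, 6, 0]
k=4: stack[4] = (3+3)%7 = 6 → [2, 2, 1, 3, 6, 6, 0]
k=5: stack[5] = (6+6)%7 = 5 → [2, 2, 1, 3, 6, 5, 0]
k=6: stack[6] = (0+5)%7 = 5 → [2, 2, 1, 3, 6, 5, 5]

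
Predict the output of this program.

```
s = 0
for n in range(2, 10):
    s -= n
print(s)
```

-44

n=2: s = 0-2 = -2
n=3: s = (-2)-3 = -5
n=4: s = (-5)-4 = -9
n=5: s = (-9)-5 = -14
n=6: s = (-14)-6 = -20
n=7: s = (-20)-7 = -27
n=8: s = (-27)-8 = -35
n=9: s = (-35)-9 = -44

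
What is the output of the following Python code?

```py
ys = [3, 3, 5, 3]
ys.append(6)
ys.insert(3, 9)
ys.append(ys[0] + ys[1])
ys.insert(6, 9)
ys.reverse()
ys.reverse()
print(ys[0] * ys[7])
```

18

append 6 → [3, 3, 5, 3, 6]
insert 9 at 3 → [3, 3, 5, 9, 3, 6]
append ys[0]+ys[1] = 3+3 = 6 → [3, 3, 5, 9, 3, 6, 6]
insert 9 at 6 → [3, 3, 5, 9, 3, 6, 9, 6]
reverse → [6, 9, 6, 3, 9, 5, 3, 3]
reverse → [3, 3, 5, 9, 3, 6, 9, 6]
ys[0]*ys[7] = 3*6 = 18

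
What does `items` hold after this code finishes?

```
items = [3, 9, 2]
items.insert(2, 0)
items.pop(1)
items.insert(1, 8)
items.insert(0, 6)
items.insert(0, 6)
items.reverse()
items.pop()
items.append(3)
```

[2, 0, 8, 3, 6, 3]

insert 0 at 2 → [3, 9, 0, 2]
pop(1) removes 9 → [3, 0, 2]
insert 8 at 1 → [3, 8, 0, 2]
insert 6 at 0 → [6, 3, 8, 0, 2]
insert 6 at 0 → [6, 6, 3, 8, 0, 2]
reverse → [2, 0, 8, 3, 6, 6]
pop() removes 6 → [2, 0, 8, 3, 6]
append 3 → [2, 0, 8, 3, 6, 3]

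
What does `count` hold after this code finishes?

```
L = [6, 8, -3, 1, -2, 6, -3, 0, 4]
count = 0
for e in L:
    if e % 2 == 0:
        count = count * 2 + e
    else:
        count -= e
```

e=6: even, count = 0*2+6 = 6
e=8: even, count = 6*2+8 = 20
e=-3: not even, count = 20-(-3) = 23
e=1: not even, count = 23-1 = 22
e=-2: even, count = 22*2+(-2) = 42
e=6: even, count = 42*2+6 = 90
e=-3: not even, count = 90-(-3) = 93
e=0: even, count = 93*2+0 = 186
e=4: even, count = 186*2+4 = 376

376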